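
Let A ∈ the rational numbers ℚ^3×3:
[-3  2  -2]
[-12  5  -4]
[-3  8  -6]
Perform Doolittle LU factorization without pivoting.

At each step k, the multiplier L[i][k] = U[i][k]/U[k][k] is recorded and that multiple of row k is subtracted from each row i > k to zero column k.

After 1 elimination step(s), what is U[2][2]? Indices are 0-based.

U[2][2] = -4

k=0: U[0][0]=-3
  eliminate (1,0): mult=4, new row 1: (0, -3, 4); set L[1][0]=4
  eliminate (2,0): mult=1, new row 2: (0, 6, -4); set L[2][0]=1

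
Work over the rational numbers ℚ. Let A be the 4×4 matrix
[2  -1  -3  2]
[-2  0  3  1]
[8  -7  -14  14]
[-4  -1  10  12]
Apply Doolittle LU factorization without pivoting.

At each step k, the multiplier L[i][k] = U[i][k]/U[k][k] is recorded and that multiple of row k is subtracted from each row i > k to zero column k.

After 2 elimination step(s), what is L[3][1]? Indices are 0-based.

Step 1: pivot at (0,0) is 2.
  row1 ← row1 − (-1)·row0  ⇒  L[1][0]=-1, U row1=(0, -1, 0, 3)
  row2 ← row2 − (4)·row0  ⇒  L[2][0]=4, U row2=(0, -3, -2, 6)
  row3 ← row3 − (-2)·row0  ⇒  L[3][0]=-2, U row3=(0, -3, 4, 16)
Step 2: pivot at (1,1) is -1.
  row2 ← row2 − (3)·row1  ⇒  L[2][1]=3, U row2=(0, 0, -2, -3)
  row3 ← row3 − (3)·row1  ⇒  L[3][1]=3, U row3=(0, 0, 4, 7)

L[3][1] = 3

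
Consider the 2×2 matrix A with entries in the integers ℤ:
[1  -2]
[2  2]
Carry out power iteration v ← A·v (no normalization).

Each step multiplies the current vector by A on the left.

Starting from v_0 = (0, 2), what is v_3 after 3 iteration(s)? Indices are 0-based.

v_3 = (-12, -24)

v_0 = (0, 2).
v_1 = A·v_0 = (-4, 4).
v_2 = A·v_1 = (-12, 0).
v_3 = A·v_2 = (-12, -24).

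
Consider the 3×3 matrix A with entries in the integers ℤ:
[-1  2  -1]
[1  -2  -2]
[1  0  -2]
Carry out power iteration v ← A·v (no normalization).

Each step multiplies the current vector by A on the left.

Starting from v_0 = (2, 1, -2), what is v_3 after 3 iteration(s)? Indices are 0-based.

v_0 = (2, 1, -2).
v_1 = A·v_0 = (2, 4, 6).
v_2 = A·v_1 = (0, -18, -10).
v_3 = A·v_2 = (-26, 56, 20).

v_3 = (-26, 56, 20)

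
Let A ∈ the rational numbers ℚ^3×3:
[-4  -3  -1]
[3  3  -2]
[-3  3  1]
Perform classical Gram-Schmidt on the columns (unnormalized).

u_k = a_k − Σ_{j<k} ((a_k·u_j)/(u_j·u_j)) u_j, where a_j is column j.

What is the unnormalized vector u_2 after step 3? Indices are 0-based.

u_2 = (-63/43, -147/86, 21/86)

Step 1: u_0 = a_0 = (-4, 3, -3).
Step 2: u_1 = a_1 − (6/17)·u_0 = (-27/17, 33/17, 69/17).
Step 3: u_2 = a_2 − (-5/34)·u_0 − (10/129)·u_1 = (-63/43, -147/86, 21/86).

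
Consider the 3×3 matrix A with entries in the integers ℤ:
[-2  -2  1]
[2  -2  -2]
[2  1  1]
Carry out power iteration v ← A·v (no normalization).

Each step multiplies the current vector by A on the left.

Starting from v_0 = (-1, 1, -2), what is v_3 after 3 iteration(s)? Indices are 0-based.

v_0 = (-1, 1, -2).
v_1 = A·v_0 = (-2, 0, -3).
v_2 = A·v_1 = (1, 2, -7).
v_3 = A·v_2 = (-13, 12, -3).

v_3 = (-13, 12, -3)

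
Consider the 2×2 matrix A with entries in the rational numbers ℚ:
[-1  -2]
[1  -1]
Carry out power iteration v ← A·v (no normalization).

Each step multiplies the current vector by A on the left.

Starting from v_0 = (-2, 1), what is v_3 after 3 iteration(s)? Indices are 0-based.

v_0 = (-2, 1).
v_1 = A·v_0 = (0, -3).
v_2 = A·v_1 = (6, 3).
v_3 = A·v_2 = (-12, 3).

v_3 = (-12, 3)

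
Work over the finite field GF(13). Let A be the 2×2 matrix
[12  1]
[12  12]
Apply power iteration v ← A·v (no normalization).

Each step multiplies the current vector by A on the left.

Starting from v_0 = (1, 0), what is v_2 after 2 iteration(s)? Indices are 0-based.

v_2 = (0, 2)

v_0 = (1, 0).
v_1 = A·v_0 = (12, 12).
v_2 = A·v_1 = (0, 2).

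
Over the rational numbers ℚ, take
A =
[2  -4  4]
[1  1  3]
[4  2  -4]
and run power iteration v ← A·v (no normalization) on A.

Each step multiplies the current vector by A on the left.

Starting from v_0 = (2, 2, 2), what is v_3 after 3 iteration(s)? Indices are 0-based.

v_0 = (2, 2, 2).
v_1 = A·v_0 = (4, 10, 4).
v_2 = A·v_1 = (-16, 26, 20).
v_3 = A·v_2 = (-56, 70, -92).

v_3 = (-56, 70, -92)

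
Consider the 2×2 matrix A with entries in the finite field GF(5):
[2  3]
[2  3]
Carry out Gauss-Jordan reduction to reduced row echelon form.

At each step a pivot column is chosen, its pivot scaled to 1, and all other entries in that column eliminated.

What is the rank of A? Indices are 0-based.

step 1: normalize row 0 (÷2) = (1, 4)
  row 1: subtract 2×row0 = (0, 0)
skip col 1 (zero from row 1)

rank = 1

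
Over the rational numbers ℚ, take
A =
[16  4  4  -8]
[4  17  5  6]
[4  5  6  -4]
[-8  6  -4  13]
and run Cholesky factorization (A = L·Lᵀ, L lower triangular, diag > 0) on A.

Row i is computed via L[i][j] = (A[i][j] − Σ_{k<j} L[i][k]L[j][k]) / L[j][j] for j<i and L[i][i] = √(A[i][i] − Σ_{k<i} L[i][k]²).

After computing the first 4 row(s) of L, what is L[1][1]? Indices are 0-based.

Step 1: L[0][0] = √(16) = 4.
  L[1][0] = (4) / L[0][0] = 1.
Step 2: L[1][1] = √(16) = 4.
  L[2][0] = (4) / L[0][0] = 1.
  L[2][1] = (4) / L[1][1] = 1.
Step 3: L[2][2] = √(4) = 2.
  L[3][0] = (-8) / L[0][0] = -2.
  L[3][1] = (8) / L[1][1] = 2.
  L[3][2] = (-4) / L[2][2] = -2.
Step 4: L[3][3] = √(1) = 1.

L[1][1] = 4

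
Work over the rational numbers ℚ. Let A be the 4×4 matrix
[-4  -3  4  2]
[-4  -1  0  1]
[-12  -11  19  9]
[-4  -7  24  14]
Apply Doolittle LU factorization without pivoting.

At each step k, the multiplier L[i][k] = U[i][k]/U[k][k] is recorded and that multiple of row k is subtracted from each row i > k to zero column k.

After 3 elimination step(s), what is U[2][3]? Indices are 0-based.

U[2][3] = 2

[col 0] pivot -4
  R1 -= 1*R0 → (0, 2, -4, -1)  (L[1][0] := 1)
  R2 -= 3*R0 → (0, -2, 7, 3)  (L[2][0] := 3)
  R3 -= 1*R0 → (0, -4, 20, 12)  (L[3][0] := 1)
[col 1] pivot 2
  R2 -= -1*R1 → (0, 0, 3, 2)  (L[2][1] := -1)
  R3 -= -2*R1 → (0, 0, 12, 10)  (L[3][1] := -2)
[col 2] pivot 3
  R3 -= 4*R2 → (0, 0, 0, 2)  (L[3][2] := 4)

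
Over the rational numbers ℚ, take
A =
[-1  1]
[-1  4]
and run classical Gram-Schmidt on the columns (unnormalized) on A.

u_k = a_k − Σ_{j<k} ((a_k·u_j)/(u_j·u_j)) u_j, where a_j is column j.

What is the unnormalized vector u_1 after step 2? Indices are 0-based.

Step 1: u_0 = a_0 = (-1, -1).
Step 2: u_1 = a_1 − (-5/2)·u_0 = (-3/2, 3/2).

u_1 = (-3/2, 3/2)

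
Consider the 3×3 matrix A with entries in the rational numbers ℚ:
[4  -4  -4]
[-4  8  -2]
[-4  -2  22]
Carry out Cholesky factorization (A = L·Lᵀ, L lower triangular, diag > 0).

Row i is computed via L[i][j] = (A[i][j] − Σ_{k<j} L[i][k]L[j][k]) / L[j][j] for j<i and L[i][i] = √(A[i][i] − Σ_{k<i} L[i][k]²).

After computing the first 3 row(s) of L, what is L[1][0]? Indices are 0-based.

Step 1: L[0][0] = √(4) = 2.
  L[1][0] = (-4) / L[0][0] = -2.
Step 2: L[1][1] = √(4) = 2.
  L[2][0] = (-4) / L[0][0] = -2.
  L[2][1] = (-6) / L[1][1] = -3.
Step 3: L[2][2] = √(9) = 3.

L[1][0] = -2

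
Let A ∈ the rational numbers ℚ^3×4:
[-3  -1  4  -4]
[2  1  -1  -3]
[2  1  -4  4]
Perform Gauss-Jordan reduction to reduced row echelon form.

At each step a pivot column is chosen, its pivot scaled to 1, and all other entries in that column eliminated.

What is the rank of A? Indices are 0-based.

rank = 3

pivot(0,0)=-3: scale R0 → (1, 1/3, -4/3, 4/3)
  clear (1,0): R1 −= (2)R0 → (0, 1/3, 5/3, -17/3)
  clear (2,0): R2 −= (2)R0 → (0, 1/3, -4/3, 4/3)
pivot(1,1)=1/3: scale R1 → (0, 1, 5, -17)
  clear (0,1): R0 −= (1/3)R1 → (1, 0, -3, 7)
  clear (2,1): R2 −= (1/3)R1 → (0, 0, -3, 7)
pivot(2,2)=-3: scale R2 → (0, 0, 1, -7/3)
  clear (0,2): R0 −= (-3)R2 → (1, 0, 0, 0)
  clear (1,2): R1 −= (5)R2 → (0, 1, 0, -16/3)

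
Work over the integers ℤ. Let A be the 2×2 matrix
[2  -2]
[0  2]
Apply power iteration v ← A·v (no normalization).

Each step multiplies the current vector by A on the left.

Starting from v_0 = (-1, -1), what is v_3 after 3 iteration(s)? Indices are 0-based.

v_3 = (16, -8)

v_0 = (-1, -1).
v_1 = A·v_0 = (0, -2).
v_2 = A·v_1 = (4, -4).
v_3 = A·v_2 = (16, -8).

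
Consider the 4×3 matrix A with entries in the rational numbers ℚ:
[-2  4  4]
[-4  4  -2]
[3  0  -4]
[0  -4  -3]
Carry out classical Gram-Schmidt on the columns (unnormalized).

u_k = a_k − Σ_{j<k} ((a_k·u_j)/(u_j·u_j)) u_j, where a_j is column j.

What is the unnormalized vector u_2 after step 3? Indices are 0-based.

u_2 = (7/3, -199/51, -62/17, -80/51)

Step 1: u_0 = a_0 = (-2, -4, 3, 0).
Step 2: u_1 = a_1 − (-24/29)·u_0 = (68/29, 20/29, 72/29, -4).
Step 3: u_2 = a_2 − (-12/29)·u_0 − (73/204)·u_1 = (7/3, -199/51, -62/17, -80/51).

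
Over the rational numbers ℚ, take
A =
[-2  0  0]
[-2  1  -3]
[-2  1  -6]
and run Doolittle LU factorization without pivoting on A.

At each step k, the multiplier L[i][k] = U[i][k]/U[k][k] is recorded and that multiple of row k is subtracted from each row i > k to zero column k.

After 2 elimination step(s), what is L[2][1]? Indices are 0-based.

Step 1: pivot at (0,0) is -2.
  row1 ← row1 − (1)·row0  ⇒  L[1][0]=1, U row1=(0, 1, -3)
  row2 ← row2 − (1)·row0  ⇒  L[2][0]=1, U row2=(0, 1, -6)
Step 2: pivot at (1,1) is 1.
  row2 ← row2 − (1)·row1  ⇒  L[2][1]=1, U row2=(0, 0, -3)

L[2][1] = 1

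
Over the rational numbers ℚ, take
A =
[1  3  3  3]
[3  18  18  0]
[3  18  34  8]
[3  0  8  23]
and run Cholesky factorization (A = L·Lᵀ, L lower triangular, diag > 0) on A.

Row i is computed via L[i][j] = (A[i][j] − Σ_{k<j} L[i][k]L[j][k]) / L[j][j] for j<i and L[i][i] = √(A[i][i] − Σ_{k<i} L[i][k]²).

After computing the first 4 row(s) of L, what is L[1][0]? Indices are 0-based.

Step 1: L[0][0] = √(1) = 1.
  L[1][0] = (3) / L[0][0] = 3.
Step 2: L[1][1] = √(9) = 3.
  L[2][0] = (3) / L[0][0] = 3.
  L[2][1] = (9) / L[1][1] = 3.
Step 3: L[2][2] = √(16) = 4.
  L[3][0] = (3) / L[0][0] = 3.
  L[3][1] = (-9) / L[1][1] = -3.
  L[3][2] = (8) / L[2][2] = 2.
Step 4: L[3][3] = √(1) = 1.

L[1][0] = 3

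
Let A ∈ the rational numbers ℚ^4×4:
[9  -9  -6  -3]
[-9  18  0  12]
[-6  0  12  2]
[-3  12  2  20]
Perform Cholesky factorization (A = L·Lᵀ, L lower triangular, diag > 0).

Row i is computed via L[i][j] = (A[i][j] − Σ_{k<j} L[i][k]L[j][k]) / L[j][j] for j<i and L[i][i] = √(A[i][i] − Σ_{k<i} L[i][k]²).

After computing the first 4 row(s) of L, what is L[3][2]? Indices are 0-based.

L[3][2] = 3

Step 1: L[0][0] = √(9) = 3.
  L[1][0] = (-9) / L[0][0] = -3.
Step 2: L[1][1] = √(9) = 3.
  L[2][0] = (-6) / L[0][0] = -2.
  L[2][1] = (-6) / L[1][1] = -2.
Step 3: L[2][2] = √(4) = 2.
  L[3][0] = (-3) / L[0][0] = -1.
  L[3][1] = (9) / L[1][1] = 3.
  L[3][2] = (6) / L[2][2] = 3.
Step 4: L[3][3] = √(1) = 1.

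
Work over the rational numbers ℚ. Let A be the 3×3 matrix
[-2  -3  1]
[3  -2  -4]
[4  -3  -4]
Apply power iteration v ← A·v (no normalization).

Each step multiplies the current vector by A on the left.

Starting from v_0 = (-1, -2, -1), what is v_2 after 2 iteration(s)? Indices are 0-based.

v_2 = (-23, -13, -11)

v_0 = (-1, -2, -1).
v_1 = A·v_0 = (7, 5, 6).
v_2 = A·v_1 = (-23, -13, -11).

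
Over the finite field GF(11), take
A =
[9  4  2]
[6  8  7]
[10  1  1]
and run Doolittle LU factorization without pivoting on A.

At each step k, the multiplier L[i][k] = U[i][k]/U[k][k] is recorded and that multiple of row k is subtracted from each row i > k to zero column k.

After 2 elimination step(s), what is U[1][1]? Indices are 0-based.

Step 1: pivot at (0,0) is 9.
  row1 ← row1 − (8)·row0  ⇒  L[1][0]=8, U row1=(0, 9, 2)
  row2 ← row2 − (6)·row0  ⇒  L[2][0]=6, U row2=(0, 10, 0)
Step 2: pivot at (1,1) is 9.
  row2 ← row2 − (6)·row1  ⇒  L[2][1]=6, U row2=(0, 0, 10)

U[1][1] = 9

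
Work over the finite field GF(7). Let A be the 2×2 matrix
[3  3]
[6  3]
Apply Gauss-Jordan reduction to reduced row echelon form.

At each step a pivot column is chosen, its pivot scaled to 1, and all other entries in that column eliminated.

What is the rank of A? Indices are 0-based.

rank = 2

pivot(0,0)=3: scale R0 → (1, 1)
  clear (1,0): R1 −= (6)R0 → (0, 4)
pivot(1,1)=4: scale R1 → (0, 1)
  clear (0,1): R0 −= (1)R1 → (1, 0)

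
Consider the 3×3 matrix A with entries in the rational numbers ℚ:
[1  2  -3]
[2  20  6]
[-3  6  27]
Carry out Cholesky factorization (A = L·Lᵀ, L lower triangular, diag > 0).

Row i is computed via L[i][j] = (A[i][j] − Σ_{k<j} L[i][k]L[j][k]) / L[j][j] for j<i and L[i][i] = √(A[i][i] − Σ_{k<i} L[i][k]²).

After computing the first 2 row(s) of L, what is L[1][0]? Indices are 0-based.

L[1][0] = 2

Step 1: L[0][0] = √(1) = 1.
  L[1][0] = (2) / L[0][0] = 2.
Step 2: L[1][1] = √(16) = 4.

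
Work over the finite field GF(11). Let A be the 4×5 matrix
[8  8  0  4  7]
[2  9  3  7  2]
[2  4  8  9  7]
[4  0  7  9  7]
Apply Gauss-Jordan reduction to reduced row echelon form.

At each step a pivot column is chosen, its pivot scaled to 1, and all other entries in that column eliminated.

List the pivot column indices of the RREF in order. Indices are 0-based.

pivot columns: 0, 1, 2, 3

step 1: normalize row 0 (÷8) = (1, 1, 0, 6, 5)
  row 1: subtract 2×row0 = (0, 7, 3, 6, 3)
  row 2: subtract 2×row0 = (0, 2, 8, 8, 8)
  row 3: subtract 4×row0 = (0, 7, 7, 7, 9)
step 2: normalize row 1 (÷7) = (0, 1, 2, 4, 2)
  row 0: subtract 1×row1 = (1, 0, 9, 2, 3)
  row 2: subtract 2×row1 = (0, 0, 4, 0, 4)
  row 3: subtract 7×row1 = (0, 0, 4, 1, 6)
step 3: normalize row 2 (÷4) = (0, 0, 1, 0, 1)
  row 0: subtract 9×row2 = (1, 0, 0, 2, 5)
  row 1: subtract 2×row2 = (0, 1, 0, 4, 0)
  row 3: subtract 4×row2 = (0, 0, 0, 1, 2)
step 4: normalize row 3 (÷1) = (0, 0, 0, 1, 2)
  row 0: subtract 2×row3 = (1, 0, 0, 0, 1)
  row 1: subtract 4×row3 = (0, 1, 0, 0, 3)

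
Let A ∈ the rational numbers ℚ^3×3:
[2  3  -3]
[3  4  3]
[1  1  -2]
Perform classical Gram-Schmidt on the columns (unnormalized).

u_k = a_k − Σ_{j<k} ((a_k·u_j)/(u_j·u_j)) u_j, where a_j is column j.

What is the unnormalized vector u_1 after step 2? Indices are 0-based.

u_1 = (2/7, -1/14, -5/14)

Step 1: u_0 = a_0 = (2, 3, 1).
Step 2: u_1 = a_1 − (19/14)·u_0 = (2/7, -1/14, -5/14).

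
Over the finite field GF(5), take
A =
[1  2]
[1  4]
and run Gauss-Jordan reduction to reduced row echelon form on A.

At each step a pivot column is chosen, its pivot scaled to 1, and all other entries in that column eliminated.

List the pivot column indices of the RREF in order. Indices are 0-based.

pivot columns: 0, 1

step 1: normalize row 0 (÷1) = (1, 2)
  row 1: subtract 1×row0 = (0, 2)
step 2: normalize row 1 (÷2) = (0, 1)
  row 0: subtract 2×row1 = (1, 0)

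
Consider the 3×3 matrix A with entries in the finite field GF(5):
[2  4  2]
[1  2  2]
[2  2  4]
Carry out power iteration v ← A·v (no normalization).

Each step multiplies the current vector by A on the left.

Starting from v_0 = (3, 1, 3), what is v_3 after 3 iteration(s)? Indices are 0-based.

v_0 = (3, 1, 3).
v_1 = A·v_0 = (1, 1, 0).
v_2 = A·v_1 = (1, 3, 4).
v_3 = A·v_2 = (2, 0, 4).

v_3 = (2, 0, 4)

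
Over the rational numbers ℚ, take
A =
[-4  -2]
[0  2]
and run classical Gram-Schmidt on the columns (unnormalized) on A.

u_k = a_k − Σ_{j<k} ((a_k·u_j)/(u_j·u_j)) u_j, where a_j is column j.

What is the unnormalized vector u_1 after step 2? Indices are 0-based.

u_1 = (0, 2)

Step 1: u_0 = a_0 = (-4, 0).
Step 2: u_1 = a_1 − (1/2)·u_0 = (0, 2).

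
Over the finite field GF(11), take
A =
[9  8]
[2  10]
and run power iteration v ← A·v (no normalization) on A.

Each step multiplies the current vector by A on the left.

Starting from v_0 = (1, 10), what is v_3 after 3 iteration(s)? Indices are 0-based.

v_3 = (3, 1)

v_0 = (1, 10).
v_1 = A·v_0 = (1, 3).
v_2 = A·v_1 = (0, 10).
v_3 = A·v_2 = (3, 1).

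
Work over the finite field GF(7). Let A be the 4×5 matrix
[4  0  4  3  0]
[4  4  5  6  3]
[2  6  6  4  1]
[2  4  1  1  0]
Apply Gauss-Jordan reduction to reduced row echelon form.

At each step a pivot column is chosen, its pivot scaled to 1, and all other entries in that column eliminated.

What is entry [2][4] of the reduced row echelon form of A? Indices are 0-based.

M[2][4] = 5

[1] R0 /= 4  ⇒  (1, 0, 1, 6, 0)
     R1 -= 4·R0  ⇒  (0, 4, 1, 3, 3)
     R2 -= 2·R0  ⇒  (0, 6, 4, 6, 1)
     R3 -= 2·R0  ⇒  (0, 4, 6, 3, 0)
[2] R1 /= 4  ⇒  (0, 1, 2, 6, 6)
     R2 -= 6·R1  ⇒  (0, 0, 6, 5, 0)
     R3 -= 4·R1  ⇒  (0, 0, 5, 0, 4)
[3] R2 /= 6  ⇒  (0, 0, 1, 2, 0)
     R0 -= 1·R2  ⇒  (1, 0, 0, 4, 0)
     R1 -= 2·R2  ⇒  (0, 1, 0, 2, 6)
     R3 -= 5·R2  ⇒  (0, 0, 0, 4, 4)
[4] R3 /= 4  ⇒  (0, 0, 0, 1, 1)
     R0 -= 4·R3  ⇒  (1, 0, 0, 0, 3)
     R1 -= 2·R3  ⇒  (0, 1, 0, 0, 4)
     R2 -= 2·R3  ⇒  (0, 0, 1, 0, 5)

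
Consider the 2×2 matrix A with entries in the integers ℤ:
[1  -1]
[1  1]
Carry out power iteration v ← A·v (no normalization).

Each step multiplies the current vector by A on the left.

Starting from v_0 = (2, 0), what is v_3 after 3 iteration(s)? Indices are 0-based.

v_3 = (-4, 4)

v_0 = (2, 0).
v_1 = A·v_0 = (2, 2).
v_2 = A·v_1 = (0, 4).
v_3 = A·v_2 = (-4, 4).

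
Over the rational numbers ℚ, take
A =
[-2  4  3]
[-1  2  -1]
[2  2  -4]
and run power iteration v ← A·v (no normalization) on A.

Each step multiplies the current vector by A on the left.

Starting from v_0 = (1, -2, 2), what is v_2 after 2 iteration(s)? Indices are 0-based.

v_0 = (1, -2, 2).
v_1 = A·v_0 = (-4, -7, -10).
v_2 = A·v_1 = (-50, 0, 18).

v_2 = (-50, 0, 18)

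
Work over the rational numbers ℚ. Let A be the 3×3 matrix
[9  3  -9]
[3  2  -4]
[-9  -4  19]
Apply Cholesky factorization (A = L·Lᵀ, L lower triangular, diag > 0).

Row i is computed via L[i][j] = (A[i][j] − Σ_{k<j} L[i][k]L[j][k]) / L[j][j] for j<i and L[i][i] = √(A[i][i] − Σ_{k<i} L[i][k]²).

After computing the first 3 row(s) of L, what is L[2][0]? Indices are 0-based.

Step 1: L[0][0] = √(9) = 3.
  L[1][0] = (3) / L[0][0] = 1.
Step 2: L[1][1] = √(1) = 1.
  L[2][0] = (-9) / L[0][0] = -3.
  L[2][1] = (-1) / L[1][1] = -1.
Step 3: L[2][2] = √(9) = 3.

L[2][0] = -3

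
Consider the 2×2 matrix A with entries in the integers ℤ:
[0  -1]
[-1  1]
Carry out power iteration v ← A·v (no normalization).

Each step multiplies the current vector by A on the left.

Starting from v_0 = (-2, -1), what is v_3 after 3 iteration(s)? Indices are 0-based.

v_0 = (-2, -1).
v_1 = A·v_0 = (1, 1).
v_2 = A·v_1 = (-1, 0).
v_3 = A·v_2 = (0, 1).

v_3 = (0, 1)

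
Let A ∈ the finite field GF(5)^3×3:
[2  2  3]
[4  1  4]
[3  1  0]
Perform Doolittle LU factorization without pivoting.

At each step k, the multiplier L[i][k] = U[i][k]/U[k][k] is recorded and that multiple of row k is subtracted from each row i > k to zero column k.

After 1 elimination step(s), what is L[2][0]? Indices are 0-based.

L[2][0] = 4

Step 1: pivot at (0,0) is 2.
  row1 ← row1 − (2)·row0  ⇒  L[1][0]=2, U row1=(0, 2, 3)
  row2 ← row2 − (4)·row0  ⇒  L[2][0]=4, U row2=(0, 3, 3)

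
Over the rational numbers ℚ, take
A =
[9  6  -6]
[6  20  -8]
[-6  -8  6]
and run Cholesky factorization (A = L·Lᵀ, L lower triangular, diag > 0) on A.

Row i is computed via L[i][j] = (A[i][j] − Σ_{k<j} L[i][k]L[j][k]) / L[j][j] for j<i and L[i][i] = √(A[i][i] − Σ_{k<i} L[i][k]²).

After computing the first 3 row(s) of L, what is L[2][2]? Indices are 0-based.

Step 1: L[0][0] = √(9) = 3.
  L[1][0] = (6) / L[0][0] = 2.
Step 2: L[1][1] = √(16) = 4.
  L[2][0] = (-6) / L[0][0] = -2.
  L[2][1] = (-4) / L[1][1] = -1.
Step 3: L[2][2] = √(1) = 1.

L[2][2] = 1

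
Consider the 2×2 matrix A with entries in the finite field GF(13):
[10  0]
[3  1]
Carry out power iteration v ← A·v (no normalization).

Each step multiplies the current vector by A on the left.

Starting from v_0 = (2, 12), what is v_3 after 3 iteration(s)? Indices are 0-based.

v_0 = (2, 12).
v_1 = A·v_0 = (7, 5).
v_2 = A·v_1 = (5, 0).
v_3 = A·v_2 = (11, 2).

v_3 = (11, 2)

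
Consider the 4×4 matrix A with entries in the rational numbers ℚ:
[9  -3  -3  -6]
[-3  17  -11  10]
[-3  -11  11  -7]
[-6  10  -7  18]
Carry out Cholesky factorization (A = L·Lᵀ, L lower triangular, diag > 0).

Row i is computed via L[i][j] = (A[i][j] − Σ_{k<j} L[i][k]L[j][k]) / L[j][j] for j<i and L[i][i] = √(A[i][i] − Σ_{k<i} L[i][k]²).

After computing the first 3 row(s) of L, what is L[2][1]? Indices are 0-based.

Step 1: L[0][0] = √(9) = 3.
  L[1][0] = (-3) / L[0][0] = -1.
Step 2: L[1][1] = √(16) = 4.
  L[2][0] = (-3) / L[0][0] = -1.
  L[2][1] = (-12) / L[1][1] = -3.
Step 3: L[2][2] = √(1) = 1.

L[2][1] = -3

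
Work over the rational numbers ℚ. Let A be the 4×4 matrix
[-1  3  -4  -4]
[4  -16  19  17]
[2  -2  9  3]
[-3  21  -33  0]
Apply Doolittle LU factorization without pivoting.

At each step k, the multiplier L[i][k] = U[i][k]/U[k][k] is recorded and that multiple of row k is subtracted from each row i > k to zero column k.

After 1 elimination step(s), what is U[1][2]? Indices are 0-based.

U[1][2] = 3

[col 0] pivot -1
  R1 -= -4*R0 → (0, -4, 3, 1)  (L[1][0] := -4)
  R2 -= -2*R0 → (0, 4, 1, -5)  (L[2][0] := -2)
  R3 -= 3*R0 → (0, 12, -21, 12)  (L[3][0] := 3)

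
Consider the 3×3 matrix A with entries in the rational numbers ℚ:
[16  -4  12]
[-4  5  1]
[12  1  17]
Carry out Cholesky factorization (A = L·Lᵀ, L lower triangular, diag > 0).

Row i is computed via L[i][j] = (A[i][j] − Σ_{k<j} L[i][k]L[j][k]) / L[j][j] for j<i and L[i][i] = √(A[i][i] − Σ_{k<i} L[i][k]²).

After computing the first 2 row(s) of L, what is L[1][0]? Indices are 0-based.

Step 1: L[0][0] = √(16) = 4.
  L[1][0] = (-4) / L[0][0] = -1.
Step 2: L[1][1] = √(4) = 2.

L[1][0] = -1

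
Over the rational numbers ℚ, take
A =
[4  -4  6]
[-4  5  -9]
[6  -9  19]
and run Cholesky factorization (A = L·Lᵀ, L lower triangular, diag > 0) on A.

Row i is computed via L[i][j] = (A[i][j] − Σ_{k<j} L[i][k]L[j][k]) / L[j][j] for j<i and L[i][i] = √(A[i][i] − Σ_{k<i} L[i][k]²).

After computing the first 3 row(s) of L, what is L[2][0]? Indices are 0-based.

Step 1: L[0][0] = √(4) = 2.
  L[1][0] = (-4) / L[0][0] = -2.
Step 2: L[1][1] = √(1) = 1.
  L[2][0] = (6) / L[0][0] = 3.
  L[2][1] = (-3) / L[1][1] = -3.
Step 3: L[2][2] = √(1) = 1.

L[2][0] = 3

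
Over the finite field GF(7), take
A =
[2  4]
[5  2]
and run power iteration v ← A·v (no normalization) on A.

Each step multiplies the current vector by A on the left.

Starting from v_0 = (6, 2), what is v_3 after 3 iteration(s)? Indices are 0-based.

v_3 = (2, 5)

v_0 = (6, 2).
v_1 = A·v_0 = (6, 6).
v_2 = A·v_1 = (1, 0).
v_3 = A·v_2 = (2, 5).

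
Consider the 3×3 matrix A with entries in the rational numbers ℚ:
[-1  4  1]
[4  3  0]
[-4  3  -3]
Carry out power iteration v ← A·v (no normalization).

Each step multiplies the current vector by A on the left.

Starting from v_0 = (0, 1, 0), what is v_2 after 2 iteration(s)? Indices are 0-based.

v_2 = (11, 25, -16)

v_0 = (0, 1, 0).
v_1 = A·v_0 = (4, 3, 3).
v_2 = A·v_1 = (11, 25, -16).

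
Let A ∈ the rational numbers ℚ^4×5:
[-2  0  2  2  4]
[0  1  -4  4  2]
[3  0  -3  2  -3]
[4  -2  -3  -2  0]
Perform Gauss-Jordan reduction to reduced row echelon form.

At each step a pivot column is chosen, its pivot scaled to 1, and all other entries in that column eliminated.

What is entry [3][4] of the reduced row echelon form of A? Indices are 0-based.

step 1: normalize row 0 (÷-2) = (1, 0, -1, -1, -2)
  row 2: subtract 3×row0 = (0, 0, 0, 5, 3)
  row 3: subtract 4×row0 = (0, -2, 1, 2, 8)
step 2: normalize row 1 (÷1) = (0, 1, -4, 4, 2)
  row 3: subtract -2×row1 = (0, 0, -7, 10, 12)
step 3: exchange rows 2,3
step 3: normalize row 2 (÷-7) = (0, 0, 1, -10/7, -12/7)
  row 0: subtract -1×row2 = (1, 0, 0, -17/7, -26/7)
  row 1: subtract -4×row2 = (0, 1, 0, -12/7, -34/7)
step 4: normalize row 3 (÷5) = (0, 0, 0, 1, 3/5)
  row 0: subtract -17/7×row3 = (1, 0, 0, 0, -79/35)
  row 1: subtract -12/7×row3 = (0, 1, 0, 0, -134/35)
  row 2: subtract -10/7×row3 = (0, 0, 1, 0, -6/7)

M[3][4] = 3/5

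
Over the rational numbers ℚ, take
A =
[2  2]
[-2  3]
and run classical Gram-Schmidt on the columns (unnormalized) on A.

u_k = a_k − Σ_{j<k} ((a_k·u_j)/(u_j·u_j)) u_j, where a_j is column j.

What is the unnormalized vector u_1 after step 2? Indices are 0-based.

Step 1: u_0 = a_0 = (2, -2).
Step 2: u_1 = a_1 − (-1/4)·u_0 = (5/2, 5/2).

u_1 = (5/2, 5/2)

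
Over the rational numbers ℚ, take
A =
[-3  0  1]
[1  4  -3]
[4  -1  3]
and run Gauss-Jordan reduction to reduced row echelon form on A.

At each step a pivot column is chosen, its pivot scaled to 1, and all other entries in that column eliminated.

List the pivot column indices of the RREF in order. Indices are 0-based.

[1] R0 /= -3  ⇒  (1, 0, -1/3)
     R1 -= 1·R0  ⇒  (0, 4, -8/3)
     R2 -= 4·R0  ⇒  (0, -1, 13/3)
[2] R1 /= 4  ⇒  (0, 1, -2/3)
     R2 -= -1·R1  ⇒  (0, 0, 11/3)
[3] R2 /= 11/3  ⇒  (0, 0, 1)
     R0 -= -1/3·R2  ⇒  (1, 0, 0)
     R1 -= -2/3·R2  ⇒  (0, 1, 0)

pivot columns: 0, 1, 2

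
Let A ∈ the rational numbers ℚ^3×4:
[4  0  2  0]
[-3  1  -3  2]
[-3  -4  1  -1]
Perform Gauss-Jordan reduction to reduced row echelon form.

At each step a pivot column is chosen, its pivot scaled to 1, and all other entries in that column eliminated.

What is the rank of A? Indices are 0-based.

rank = 3

step 1: normalize row 0 (÷4) = (1, 0, 1/2, 0)
  row 1: subtract -3×row0 = (0, 1, -3/2, 2)
  row 2: subtract -3×row0 = (0, -4, 5/2, -1)
step 2: normalize row 1 (÷1) = (0, 1, -3/2, 2)
  row 2: subtract -4×row1 = (0, 0, -7/2, 7)
step 3: normalize row 2 (÷-7/2) = (0, 0, 1, -2)
  row 0: subtract 1/2×row2 = (1, 0, 0, 1)
  row 1: subtract -3/2×row2 = (0, 1, 0, -1)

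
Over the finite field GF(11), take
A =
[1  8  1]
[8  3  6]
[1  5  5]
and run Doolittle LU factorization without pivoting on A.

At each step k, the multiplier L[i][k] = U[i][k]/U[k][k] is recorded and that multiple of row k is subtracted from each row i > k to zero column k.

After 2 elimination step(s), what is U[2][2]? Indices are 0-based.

U[2][2] = 5

Step 1: pivot at (0,0) is 1.
  row1 ← row1 − (8)·row0  ⇒  L[1][0]=8, U row1=(0, 5, 9)
  row2 ← row2 − (1)·row0  ⇒  L[2][0]=1, U row2=(0, 8, 4)
Step 2: pivot at (1,1) is 5.
  row2 ← row2 − (6)·row1  ⇒  L[2][1]=6, U row2=(0, 0, 5)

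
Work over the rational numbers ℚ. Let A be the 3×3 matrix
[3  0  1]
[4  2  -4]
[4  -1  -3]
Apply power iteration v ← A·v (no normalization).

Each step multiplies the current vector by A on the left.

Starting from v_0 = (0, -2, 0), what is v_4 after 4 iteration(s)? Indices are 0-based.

v_0 = (0, -2, 0).
v_1 = A·v_0 = (0, -4, 2).
v_2 = A·v_1 = (2, -16, -2).
v_3 = A·v_2 = (4, -16, 30).
v_4 = A·v_3 = (42, -136, -58).

v_4 = (42, -136, -58)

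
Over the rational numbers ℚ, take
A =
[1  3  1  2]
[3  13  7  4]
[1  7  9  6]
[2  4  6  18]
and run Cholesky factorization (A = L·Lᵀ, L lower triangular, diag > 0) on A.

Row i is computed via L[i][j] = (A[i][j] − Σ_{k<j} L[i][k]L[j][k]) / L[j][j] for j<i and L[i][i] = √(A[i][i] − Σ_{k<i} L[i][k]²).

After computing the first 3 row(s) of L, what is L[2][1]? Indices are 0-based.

Step 1: L[0][0] = √(1) = 1.
  L[1][0] = (3) / L[0][0] = 3.
Step 2: L[1][1] = √(4) = 2.
  L[2][0] = (1) / L[0][0] = 1.
  L[2][1] = (4) / L[1][1] = 2.
Step 3: L[2][2] = √(4) = 2.

L[2][1] = 2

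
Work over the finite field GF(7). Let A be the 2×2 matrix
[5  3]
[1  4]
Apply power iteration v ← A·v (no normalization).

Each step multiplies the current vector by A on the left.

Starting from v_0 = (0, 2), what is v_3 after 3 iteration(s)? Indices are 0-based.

v_3 = (6, 3)

v_0 = (0, 2).
v_1 = A·v_0 = (6, 1).
v_2 = A·v_1 = (5, 3).
v_3 = A·v_2 = (6, 3).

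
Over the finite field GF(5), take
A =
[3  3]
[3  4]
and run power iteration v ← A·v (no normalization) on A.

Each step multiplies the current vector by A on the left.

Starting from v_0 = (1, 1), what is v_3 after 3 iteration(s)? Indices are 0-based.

v_3 = (0, 1)

v_0 = (1, 1).
v_1 = A·v_0 = (1, 2).
v_2 = A·v_1 = (4, 1).
v_3 = A·v_2 = (0, 1).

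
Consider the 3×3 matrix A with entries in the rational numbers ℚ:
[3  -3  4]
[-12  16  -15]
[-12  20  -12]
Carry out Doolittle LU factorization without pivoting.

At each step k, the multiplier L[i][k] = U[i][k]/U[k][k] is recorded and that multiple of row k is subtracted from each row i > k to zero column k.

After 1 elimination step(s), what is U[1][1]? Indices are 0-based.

U[1][1] = 4

[col 0] pivot 3
  R1 -= -4*R0 → (0, 4, 1)  (L[1][0] := -4)
  R2 -= -4*R0 → (0, 8, 4)  (L[2][0] := -4)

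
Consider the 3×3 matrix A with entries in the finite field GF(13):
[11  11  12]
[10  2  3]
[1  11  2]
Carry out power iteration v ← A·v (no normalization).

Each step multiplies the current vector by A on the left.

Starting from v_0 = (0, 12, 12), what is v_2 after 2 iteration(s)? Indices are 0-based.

v_0 = (0, 12, 12).
v_1 = A·v_0 = (3, 8, 0).
v_2 = A·v_1 = (4, 7, 0).

v_2 = (4, 7, 0)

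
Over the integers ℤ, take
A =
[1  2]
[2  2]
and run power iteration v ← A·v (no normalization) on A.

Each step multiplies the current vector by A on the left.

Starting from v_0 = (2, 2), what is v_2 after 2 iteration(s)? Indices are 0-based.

v_0 = (2, 2).
v_1 = A·v_0 = (6, 8).
v_2 = A·v_1 = (22, 28).

v_2 = (22, 28)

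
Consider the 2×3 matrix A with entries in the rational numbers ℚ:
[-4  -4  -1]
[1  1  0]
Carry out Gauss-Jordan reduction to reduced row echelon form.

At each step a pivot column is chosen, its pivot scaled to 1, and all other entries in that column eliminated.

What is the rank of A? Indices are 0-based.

rank = 2

[1] R0 /= -4  ⇒  (1, 1, 1/4)
     R1 -= 1·R0  ⇒  (0, 0, -1/4)
column 1 empty below row 1
[2] R1 /= -1/4  ⇒  (0, 0, 1)
     R0 -= 1/4·R1  ⇒  (1, 1, 0)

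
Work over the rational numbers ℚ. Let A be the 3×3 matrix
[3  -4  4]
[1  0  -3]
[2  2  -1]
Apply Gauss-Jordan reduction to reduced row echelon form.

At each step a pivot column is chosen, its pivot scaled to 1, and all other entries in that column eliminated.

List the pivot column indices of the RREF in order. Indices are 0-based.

[1] R0 /= 3  ⇒  (1, -4/3, 4/3)
     R1 -= 1·R0  ⇒  (0, 4/3, -13/3)
     R2 -= 2·R0  ⇒  (0, 14/3, -11/3)
[2] R1 /= 4/3  ⇒  (0, 1, -13/4)
     R0 -= -4/3·R1  ⇒  (1, 0, -3)
     R2 -= 14/3·R1  ⇒  (0, 0, 23/2)
[3] R2 /= 23/2  ⇒  (0, 0, 1)
     R0 -= -3·R2  ⇒  (1, 0, 0)
     R1 -= -13/4·R2  ⇒  (0, 1, 0)

pivot columns: 0, 1, 2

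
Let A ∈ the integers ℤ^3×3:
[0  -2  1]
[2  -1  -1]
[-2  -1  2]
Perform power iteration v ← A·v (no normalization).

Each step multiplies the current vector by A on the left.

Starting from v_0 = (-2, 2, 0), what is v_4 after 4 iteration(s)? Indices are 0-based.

v_4 = (-16, 26, -42)

v_0 = (-2, 2, 0).
v_1 = A·v_0 = (-4, -6, 2).
v_2 = A·v_1 = (14, -4, 18).
v_3 = A·v_2 = (26, 14, 12).
v_4 = A·v_3 = (-16, 26, -42).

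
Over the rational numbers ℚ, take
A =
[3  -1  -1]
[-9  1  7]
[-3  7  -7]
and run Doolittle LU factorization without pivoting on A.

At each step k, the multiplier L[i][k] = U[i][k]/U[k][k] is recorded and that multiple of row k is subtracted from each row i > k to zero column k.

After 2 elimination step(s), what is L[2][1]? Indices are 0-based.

L[2][1] = -3

k=0: U[0][0]=3
  eliminate (1,0): mult=-3, new row 1: (0, -2, 4); set L[1][0]=-3
  eliminate (2,0): mult=-1, new row 2: (0, 6, -8); set L[2][0]=-1
k=1: U[1][1]=-2
  eliminate (2,1): mult=-3, new row 2: (0, 0, 4); set L[2][1]=-3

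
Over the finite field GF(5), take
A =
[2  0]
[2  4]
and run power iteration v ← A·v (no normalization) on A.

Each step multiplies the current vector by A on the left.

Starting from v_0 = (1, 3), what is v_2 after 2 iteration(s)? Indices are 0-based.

v_2 = (4, 0)

v_0 = (1, 3).
v_1 = A·v_0 = (2, 4).
v_2 = A·v_1 = (4, 0).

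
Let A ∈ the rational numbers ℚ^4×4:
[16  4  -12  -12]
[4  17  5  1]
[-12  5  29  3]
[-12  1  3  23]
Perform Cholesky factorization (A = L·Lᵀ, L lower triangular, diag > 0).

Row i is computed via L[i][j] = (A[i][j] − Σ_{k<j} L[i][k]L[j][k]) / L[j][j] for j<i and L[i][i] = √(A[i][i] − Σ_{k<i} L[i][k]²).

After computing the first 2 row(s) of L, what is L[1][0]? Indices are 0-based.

Step 1: L[0][0] = √(16) = 4.
  L[1][0] = (4) / L[0][0] = 1.
Step 2: L[1][1] = √(16) = 4.

L[1][0] = 1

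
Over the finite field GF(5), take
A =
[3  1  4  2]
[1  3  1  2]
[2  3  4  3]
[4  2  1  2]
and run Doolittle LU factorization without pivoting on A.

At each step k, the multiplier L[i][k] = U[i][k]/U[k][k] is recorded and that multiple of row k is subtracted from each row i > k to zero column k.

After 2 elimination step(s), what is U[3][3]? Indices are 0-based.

U[3][3] = 4

Step 1: pivot at (0,0) is 3.
  row1 ← row1 − (2)·row0  ⇒  L[1][0]=2, U row1=(0, 1, 3, 3)
  row2 ← row2 − (4)·row0  ⇒  L[2][0]=4, U row2=(0, 4, 3, 0)
  row3 ← row3 − (3)·row0  ⇒  L[3][0]=3, U row3=(0, 4, 4, 1)
Step 2: pivot at (1,1) is 1.
  row2 ← row2 − (4)·row1  ⇒  L[2][1]=4, U row2=(0, 0, 1, 3)
  row3 ← row3 − (4)·row1  ⇒  L[3][1]=4, U row3=(0, 0, 2, 4)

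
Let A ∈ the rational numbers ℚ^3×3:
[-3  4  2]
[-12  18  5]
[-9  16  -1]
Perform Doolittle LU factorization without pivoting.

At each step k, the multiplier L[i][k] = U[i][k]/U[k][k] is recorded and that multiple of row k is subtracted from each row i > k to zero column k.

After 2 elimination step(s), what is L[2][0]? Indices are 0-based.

k=0: U[0][0]=-3
  eliminate (1,0): mult=4, new row 1: (0, 2, -3); set L[1][0]=4
  eliminate (2,0): mult=3, new row 2: (0, 4, -7); set L[2][0]=3
k=1: U[1][1]=2
  eliminate (2,1): mult=2, new row 2: (0, 0, -1); set L[2][1]=2

L[2][0] = 3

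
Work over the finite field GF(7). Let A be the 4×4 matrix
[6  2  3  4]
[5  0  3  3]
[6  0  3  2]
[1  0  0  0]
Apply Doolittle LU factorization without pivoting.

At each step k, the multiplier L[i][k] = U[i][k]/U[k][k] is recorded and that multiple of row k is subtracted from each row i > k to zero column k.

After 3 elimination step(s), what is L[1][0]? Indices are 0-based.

k=0: U[0][0]=6
  eliminate (1,0): mult=2, new row 1: (0, 3, 4, 2); set L[1][0]=2
  eliminate (2,0): mult=1, new row 2: (0, 5, 0, 5); set L[2][0]=1
  eliminate (3,0): mult=6, new row 3: (0, 2, 3, 4); set L[3][0]=6
k=1: U[1][1]=3
  eliminate (2,1): mult=4, new row 2: (0, 0, 5, 4); set L[2][1]=4
  eliminate (3,1): mult=3, new row 3: (0, 0, 5, 5); set L[3][1]=3
k=2: U[2][2]=5
  eliminate (3,2): mult=1, new row 3: (0, 0, 0, 1); set L[3][2]=1

L[1][0] = 2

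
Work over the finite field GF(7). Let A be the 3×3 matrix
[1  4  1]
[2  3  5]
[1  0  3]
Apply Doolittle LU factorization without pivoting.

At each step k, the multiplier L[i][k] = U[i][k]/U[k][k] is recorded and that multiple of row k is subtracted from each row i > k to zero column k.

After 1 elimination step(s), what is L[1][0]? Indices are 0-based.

L[1][0] = 2

[col 0] pivot 1
  R1 -= 2*R0 → (0, 2, 3)  (L[1][0] := 2)
  R2 -= 1*R0 → (0, 3, 2)  (L[2][0] := 1)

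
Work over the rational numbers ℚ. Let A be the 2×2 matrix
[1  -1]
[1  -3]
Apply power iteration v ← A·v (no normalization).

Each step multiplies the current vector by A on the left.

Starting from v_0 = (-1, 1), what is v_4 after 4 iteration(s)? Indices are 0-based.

v_4 = (20, 76)

v_0 = (-1, 1).
v_1 = A·v_0 = (-2, -4).
v_2 = A·v_1 = (2, 10).
v_3 = A·v_2 = (-8, -28).
v_4 = A·v_3 = (20, 76).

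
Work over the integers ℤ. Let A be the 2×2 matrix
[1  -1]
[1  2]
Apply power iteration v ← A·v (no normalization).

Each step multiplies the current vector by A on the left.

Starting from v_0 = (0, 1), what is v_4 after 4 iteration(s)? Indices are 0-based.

v_0 = (0, 1).
v_1 = A·v_0 = (-1, 2).
v_2 = A·v_1 = (-3, 3).
v_3 = A·v_2 = (-6, 3).
v_4 = A·v_3 = (-9, 0).

v_4 = (-9, 0)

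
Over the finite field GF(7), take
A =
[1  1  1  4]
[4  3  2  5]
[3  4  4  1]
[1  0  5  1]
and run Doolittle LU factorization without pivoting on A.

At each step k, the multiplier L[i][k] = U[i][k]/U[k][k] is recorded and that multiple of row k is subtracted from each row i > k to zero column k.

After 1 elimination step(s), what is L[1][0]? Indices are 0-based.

L[1][0] = 4

Step 1: pivot at (0,0) is 1.
  row1 ← row1 − (4)·row0  ⇒  L[1][0]=4, U row1=(0, 6, 5, 3)
  row2 ← row2 − (3)·row0  ⇒  L[2][0]=3, U row2=(0, 1, 1, 3)
  row3 ← row3 − (1)·row0  ⇒  L[3][0]=1, U row3=(0, 6, 4, 4)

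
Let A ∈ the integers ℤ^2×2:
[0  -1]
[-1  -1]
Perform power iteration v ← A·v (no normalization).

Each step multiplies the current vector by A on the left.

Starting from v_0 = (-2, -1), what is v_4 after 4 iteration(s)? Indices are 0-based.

v_0 = (-2, -1).
v_1 = A·v_0 = (1, 3).
v_2 = A·v_1 = (-3, -4).
v_3 = A·v_2 = (4, 7).
v_4 = A·v_3 = (-7, -11).

v_4 = (-7, -11)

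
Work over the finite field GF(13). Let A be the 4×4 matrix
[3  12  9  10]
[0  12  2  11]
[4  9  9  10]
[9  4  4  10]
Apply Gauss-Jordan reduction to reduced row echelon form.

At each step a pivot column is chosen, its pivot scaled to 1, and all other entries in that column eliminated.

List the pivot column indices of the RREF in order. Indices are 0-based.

[1] R0 /= 3  ⇒  (1, 4, 3, 12)
     R2 -= 4·R0  ⇒  (0, 6, 10, 1)
     R3 -= 9·R0  ⇒  (0, 7, 3, 6)
[2] R1 /= 12  ⇒  (0, 1, 11, 2)
     R0 -= 4·R1  ⇒  (1, 0, 11, 4)
     R2 -= 6·R1  ⇒  (0, 0, 9, 2)
     R3 -= 7·R1  ⇒  (0, 0, 4, 5)
[3] R2 /= 9  ⇒  (0, 0, 1, 6)
     R0 -= 11·R2  ⇒  (1, 0, 0, 3)
     R1 -= 11·R2  ⇒  (0, 1, 0, 1)
     R3 -= 4·R2  ⇒  (0, 0, 0, 7)
[4] R3 /= 7  ⇒  (0, 0, 0, 1)
     R0 -= 3·R3  ⇒  (1, 0, 0, 0)
     R1 -= 1·R3  ⇒  (0, 1, 0, 0)
     R2 -= 6·R3  ⇒  (0, 0, 1, 0)

pivot columns: 0, 1, 2, 3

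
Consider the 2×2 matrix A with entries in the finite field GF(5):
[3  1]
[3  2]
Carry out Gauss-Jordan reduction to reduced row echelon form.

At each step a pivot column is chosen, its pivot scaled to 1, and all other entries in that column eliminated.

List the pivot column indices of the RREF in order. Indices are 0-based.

[1] R0 /= 3  ⇒  (1, 2)
     R1 -= 3·R0  ⇒  (0, 1)
[2] R1 /= 1  ⇒  (0, 1)
     R0 -= 2·R1  ⇒  (1, 0)

pivot columns: 0, 1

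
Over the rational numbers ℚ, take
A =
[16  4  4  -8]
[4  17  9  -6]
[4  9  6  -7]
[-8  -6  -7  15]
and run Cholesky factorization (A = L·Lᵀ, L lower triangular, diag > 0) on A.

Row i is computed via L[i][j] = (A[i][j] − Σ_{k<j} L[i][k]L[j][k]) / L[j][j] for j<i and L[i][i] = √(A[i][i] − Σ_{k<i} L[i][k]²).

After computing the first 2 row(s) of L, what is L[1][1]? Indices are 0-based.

Step 1: L[0][0] = √(16) = 4.
  L[1][0] = (4) / L[0][0] = 1.
Step 2: L[1][1] = √(16) = 4.

L[1][1] = 4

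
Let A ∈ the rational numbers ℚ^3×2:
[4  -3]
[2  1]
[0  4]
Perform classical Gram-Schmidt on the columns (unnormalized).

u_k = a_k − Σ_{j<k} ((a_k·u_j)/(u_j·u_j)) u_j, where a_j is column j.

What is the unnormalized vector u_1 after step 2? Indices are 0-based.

Step 1: u_0 = a_0 = (4, 2, 0).
Step 2: u_1 = a_1 − (-1/2)·u_0 = (-1, 2, 4).

u_1 = (-1, 2, 4)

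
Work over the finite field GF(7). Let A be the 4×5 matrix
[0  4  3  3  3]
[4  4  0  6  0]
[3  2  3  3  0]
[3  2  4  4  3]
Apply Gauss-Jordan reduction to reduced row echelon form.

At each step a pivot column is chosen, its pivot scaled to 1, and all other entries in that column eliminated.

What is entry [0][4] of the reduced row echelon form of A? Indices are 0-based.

M[0][4] = 5

[1] R0 <-> R1
[1] R0 /= 4  ⇒  (1, 1, 0, 5, 0)
     R2 -= 3·R0  ⇒  (0, 6, 3, 2, 0)
     R3 -= 3·R0  ⇒  (0, 6, 4, 3, 3)
[2] R1 /= 4  ⇒  (0, 1, 6, 6, 6)
     R0 -= 1·R1  ⇒  (1, 0, 1, 6, 1)
     R2 -= 6·R1  ⇒  (0, 0, 2, 1, 6)
     R3 -= 6·R1  ⇒  (0, 0, 3, 2, 2)
[3] R2 /= 2  ⇒  (0, 0, 1, 4, 3)
     R0 -= 1·R2  ⇒  (1, 0, 0, 2, 5)
     R1 -= 6·R2  ⇒  (0, 1, 0, 3, 2)
     R3 -= 3·R2  ⇒  (0, 0, 0, 4, 0)
[4] R3 /= 4  ⇒  (0, 0, 0, 1, 0)
     R0 -= 2·R3  ⇒  (1, 0, 0, 0, 5)
     R1 -= 3·R3  ⇒  (0, 1, 0, 0, 2)
     R2 -= 4·R3  ⇒  (0, 0, 1, 0, 3)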